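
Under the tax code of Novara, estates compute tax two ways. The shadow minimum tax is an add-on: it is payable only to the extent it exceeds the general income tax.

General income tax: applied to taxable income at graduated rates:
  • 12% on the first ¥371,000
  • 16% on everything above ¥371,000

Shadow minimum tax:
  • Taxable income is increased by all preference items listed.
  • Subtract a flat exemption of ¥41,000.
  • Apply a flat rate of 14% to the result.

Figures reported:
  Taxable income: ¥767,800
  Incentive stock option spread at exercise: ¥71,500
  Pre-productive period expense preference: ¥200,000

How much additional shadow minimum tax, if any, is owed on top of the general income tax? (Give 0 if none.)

Shadow minimum tax:
  Adjusted income: ¥767,800 + ¥71,500 + ¥200,000 = ¥1,039,300
  Less exemption ¥41,000 → base ¥998,300
  ¥998,300 × 14% = ¥139,762

General income tax:
  ¥371,000 × 12% = ¥44,520
  ¥396,800 × 16% = ¥63,488
  → ¥108,008

Excess of shadow minimum tax over general income tax: ¥139,762 − ¥108,008 = ¥31,754.

¥31,754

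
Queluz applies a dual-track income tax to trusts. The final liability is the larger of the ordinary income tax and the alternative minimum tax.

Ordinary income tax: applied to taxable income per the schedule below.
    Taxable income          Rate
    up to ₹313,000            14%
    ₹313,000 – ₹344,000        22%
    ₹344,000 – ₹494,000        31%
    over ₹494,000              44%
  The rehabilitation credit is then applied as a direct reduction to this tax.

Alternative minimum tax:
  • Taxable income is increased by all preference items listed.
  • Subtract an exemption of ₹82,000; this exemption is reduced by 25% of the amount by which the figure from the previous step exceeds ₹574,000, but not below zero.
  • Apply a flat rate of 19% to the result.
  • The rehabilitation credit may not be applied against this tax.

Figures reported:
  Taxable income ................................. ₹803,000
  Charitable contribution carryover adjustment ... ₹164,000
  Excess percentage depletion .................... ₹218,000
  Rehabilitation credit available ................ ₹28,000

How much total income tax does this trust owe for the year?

Ordinary income tax:
  ₹313,000 × 14% = ₹43,820
  ₹31,000 × 22% = ₹6,820
  ₹150,000 × 31% = ₹46,500
  ₹309,000 × 44% = ₹135,960
  → ₹233,100
  Less rehabilitation credit ₹28,000 → ₹205,100

Alternative minimum tax:
  Adjusted income: ₹803,000 + ₹164,000 + ₹218,000 = ₹1,185,000
  Exemption: 25% × (₹1,185,000 − ₹574,000) = ₹152,750 ≥ ₹82,000, so the exemption is fully phased out
  Base: ₹1,185,000 − ₹0 = ₹1,185,000
  ₹1,185,000 × 19% = ₹225,150

₹225,150 > ₹205,100, so the alternative minimum tax is the binding amount.

₹225,150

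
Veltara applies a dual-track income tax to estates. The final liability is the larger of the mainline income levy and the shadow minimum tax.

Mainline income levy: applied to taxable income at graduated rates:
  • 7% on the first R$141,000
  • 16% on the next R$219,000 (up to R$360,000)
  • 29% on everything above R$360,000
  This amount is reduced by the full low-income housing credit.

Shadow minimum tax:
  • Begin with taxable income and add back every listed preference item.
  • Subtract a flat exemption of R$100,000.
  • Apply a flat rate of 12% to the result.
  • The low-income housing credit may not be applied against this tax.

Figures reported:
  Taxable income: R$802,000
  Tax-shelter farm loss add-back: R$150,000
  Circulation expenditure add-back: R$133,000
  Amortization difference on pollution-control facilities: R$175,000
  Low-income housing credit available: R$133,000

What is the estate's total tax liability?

Shadow minimum tax:
  Adjusted income: R$802,000 + R$150,000 + R$133,000 + R$175,000 = R$1,260,000
  Less exemption R$100,000 → base R$1,160,000
  R$1,160,000 × 12% = R$139,200

Mainline income levy:
  R$141,000 × 7% = R$9,870
  R$219,000 × 16% = R$35,040
  R$442,000 × 29% = R$128,180
  → R$173,090
  Less low-income housing credit R$133,000 → R$40,090

R$139,200 > R$40,090, so the shadow minimum tax is the binding amount.

R$139,200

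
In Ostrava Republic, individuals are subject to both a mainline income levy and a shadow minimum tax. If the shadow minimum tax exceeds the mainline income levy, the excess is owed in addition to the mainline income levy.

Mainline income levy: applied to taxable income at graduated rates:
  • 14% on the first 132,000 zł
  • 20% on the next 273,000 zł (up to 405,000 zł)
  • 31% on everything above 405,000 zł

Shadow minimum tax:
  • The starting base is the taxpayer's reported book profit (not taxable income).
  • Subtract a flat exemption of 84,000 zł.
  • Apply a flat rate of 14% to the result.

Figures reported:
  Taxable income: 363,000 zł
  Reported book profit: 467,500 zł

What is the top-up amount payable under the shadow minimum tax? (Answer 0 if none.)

Shadow minimum tax:
  Base (reported book profit): 467,500 zł
  Less exemption 84,000 zł → base 383,500 zł
  383,500 zł × 14% = 53,690 zł

Mainline income levy:
  132,000 zł × 14% = 18,480 zł
  231,000 zł × 20% = 46,200 zł
  → 64,680 zł

53,690 zł ≤ 64,680 zł, so no add-on is due.

0 zł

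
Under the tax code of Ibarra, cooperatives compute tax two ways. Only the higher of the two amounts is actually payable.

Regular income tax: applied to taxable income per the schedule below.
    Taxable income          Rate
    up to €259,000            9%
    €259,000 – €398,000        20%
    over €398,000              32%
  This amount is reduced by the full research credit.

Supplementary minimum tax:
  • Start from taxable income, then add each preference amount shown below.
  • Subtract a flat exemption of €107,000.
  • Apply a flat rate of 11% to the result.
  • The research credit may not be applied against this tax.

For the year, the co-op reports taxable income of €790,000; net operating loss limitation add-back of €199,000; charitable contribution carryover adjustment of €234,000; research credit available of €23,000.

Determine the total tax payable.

€153,550

Supplementary minimum tax:
  Adjusted income: €790,000 + €199,000 + €234,000 = €1,223,000
  Less exemption €107,000 → base €1,116,000
  €1,116,000 × 11% = €122,760

Regular income tax:
  €259,000 × 9% = €23,310
  €139,000 × 20% = €27,800
  €392,000 × 32% = €125,440
  → €176,550
  Less research credit €23,000 → €153,550

€153,550 > €122,760, so the regular income tax governs.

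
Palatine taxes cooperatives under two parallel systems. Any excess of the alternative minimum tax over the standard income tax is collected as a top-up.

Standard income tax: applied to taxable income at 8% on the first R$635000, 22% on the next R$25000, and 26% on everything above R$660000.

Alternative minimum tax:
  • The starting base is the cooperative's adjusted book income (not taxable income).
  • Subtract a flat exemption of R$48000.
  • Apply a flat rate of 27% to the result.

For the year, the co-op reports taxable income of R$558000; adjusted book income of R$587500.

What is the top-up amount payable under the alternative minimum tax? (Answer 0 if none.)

Alternative minimum tax:
  Base (adjusted book income): R$587500
  Less exemption R$48000 → base R$539500
  R$539500 × 27% = R$145665

Standard income tax:
  R$558000 × 8% = R$44640

Excess of alternative minimum tax over standard income tax: R$145665 − R$44640 = R$101025.

R$101025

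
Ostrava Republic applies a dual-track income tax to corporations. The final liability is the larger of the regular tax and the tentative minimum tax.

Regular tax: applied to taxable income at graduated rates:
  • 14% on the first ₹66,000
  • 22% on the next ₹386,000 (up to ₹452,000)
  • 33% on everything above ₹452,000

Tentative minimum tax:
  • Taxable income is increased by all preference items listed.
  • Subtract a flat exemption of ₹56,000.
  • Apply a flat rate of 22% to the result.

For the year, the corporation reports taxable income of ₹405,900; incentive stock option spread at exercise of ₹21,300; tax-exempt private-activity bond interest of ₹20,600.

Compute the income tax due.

₹86,196

Tentative minimum tax:
  Adjusted income: ₹405,900 + ₹21,300 + ₹20,600 = ₹447,800
  Less exemption ₹56,000 → base ₹391,800
  ₹391,800 × 22% = ₹86,196

Regular tax:
  ₹66,000 × 14% = ₹9,240
  ₹339,900 × 22% = ₹74,778
  → ₹84,018

₹86,196 > ₹84,018, so the tentative minimum tax is the binding amount.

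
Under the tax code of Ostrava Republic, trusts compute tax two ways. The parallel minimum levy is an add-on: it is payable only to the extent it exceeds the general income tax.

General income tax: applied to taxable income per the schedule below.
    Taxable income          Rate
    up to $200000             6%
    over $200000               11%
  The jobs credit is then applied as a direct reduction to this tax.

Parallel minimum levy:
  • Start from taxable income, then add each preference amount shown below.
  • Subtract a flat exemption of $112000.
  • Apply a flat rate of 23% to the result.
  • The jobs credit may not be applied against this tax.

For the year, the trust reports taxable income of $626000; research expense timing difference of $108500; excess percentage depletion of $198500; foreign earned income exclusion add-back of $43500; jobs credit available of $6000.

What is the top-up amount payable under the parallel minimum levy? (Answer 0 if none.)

General income tax:
  $200000 × 6% = $12000
  $426000 × 11% = $46860
  → $58860
  Less jobs credit $6000 → $52860

Parallel minimum levy:
  Adjusted income: $626000 + $108500 + $198500 + $43500 = $976500
  Less exemption $112000 → base $864500
  $864500 × 23% = $198835

Excess of parallel minimum levy over general income tax: $198835 − $52860 = $145975.

$145975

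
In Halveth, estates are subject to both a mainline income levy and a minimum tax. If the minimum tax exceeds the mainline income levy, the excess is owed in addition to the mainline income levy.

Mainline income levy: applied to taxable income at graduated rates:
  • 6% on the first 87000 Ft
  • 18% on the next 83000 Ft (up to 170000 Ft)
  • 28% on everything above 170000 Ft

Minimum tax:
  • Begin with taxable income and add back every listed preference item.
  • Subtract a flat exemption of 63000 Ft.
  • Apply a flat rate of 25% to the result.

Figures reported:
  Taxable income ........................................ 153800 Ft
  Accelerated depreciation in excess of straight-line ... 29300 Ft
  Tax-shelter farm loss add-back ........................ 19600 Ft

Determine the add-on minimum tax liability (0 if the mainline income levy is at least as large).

17681 Ft

Minimum tax:
  Adjusted income: 153800 Ft + 29300 Ft + 19600 Ft = 202700 Ft
  Less exemption 63000 Ft → base 139700 Ft
  139700 Ft × 25% = 34925 Ft

Mainline income levy:
  87000 Ft × 6% = 5220 Ft
  66800 Ft × 18% = 12024 Ft
  → 17244 Ft

Excess of minimum tax over mainline income levy: 34925 Ft − 17244 Ft = 17681 Ft.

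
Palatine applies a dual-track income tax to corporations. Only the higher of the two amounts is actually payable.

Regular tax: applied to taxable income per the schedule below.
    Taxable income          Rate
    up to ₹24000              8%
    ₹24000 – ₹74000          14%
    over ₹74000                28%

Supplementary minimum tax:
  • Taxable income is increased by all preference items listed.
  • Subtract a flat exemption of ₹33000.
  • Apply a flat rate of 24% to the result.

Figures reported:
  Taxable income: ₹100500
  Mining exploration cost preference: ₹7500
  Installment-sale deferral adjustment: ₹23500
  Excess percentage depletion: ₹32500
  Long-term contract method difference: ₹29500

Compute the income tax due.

₹38520

Regular tax:
  ₹24000 × 8% = ₹1920
  ₹50000 × 14% = ₹7000
  ₹26500 × 28% = ₹7420
  → ₹16340

Supplementary minimum tax:
  Adjusted income: ₹100500 + ₹7500 + ₹23500 + ₹32500 + ₹29500 = ₹193500
  Less exemption ₹33000 → base ₹160500
  ₹160500 × 24% = ₹38520

₹38520 > ₹16340, so the supplementary minimum tax is the binding amount.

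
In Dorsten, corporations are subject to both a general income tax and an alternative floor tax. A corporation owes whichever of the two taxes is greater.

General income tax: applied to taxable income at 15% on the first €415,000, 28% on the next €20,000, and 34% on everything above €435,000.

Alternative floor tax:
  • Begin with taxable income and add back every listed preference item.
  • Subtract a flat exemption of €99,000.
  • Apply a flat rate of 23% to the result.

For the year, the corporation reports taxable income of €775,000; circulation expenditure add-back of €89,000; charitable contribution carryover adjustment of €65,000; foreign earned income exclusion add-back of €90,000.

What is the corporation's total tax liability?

General income tax:
  €415,000 × 15% = €62,250
  €20,000 × 28% = €5,600
  €340,000 × 34% = €115,600
  → €183,450

Alternative floor tax:
  Adjusted income: €775,000 + €89,000 + €65,000 + €90,000 = €1,019,000
  Less exemption €99,000 → base €920,000
  €920,000 × 23% = €211,600

€211,600 > €183,450, so the alternative floor tax is the binding amount.

€211,600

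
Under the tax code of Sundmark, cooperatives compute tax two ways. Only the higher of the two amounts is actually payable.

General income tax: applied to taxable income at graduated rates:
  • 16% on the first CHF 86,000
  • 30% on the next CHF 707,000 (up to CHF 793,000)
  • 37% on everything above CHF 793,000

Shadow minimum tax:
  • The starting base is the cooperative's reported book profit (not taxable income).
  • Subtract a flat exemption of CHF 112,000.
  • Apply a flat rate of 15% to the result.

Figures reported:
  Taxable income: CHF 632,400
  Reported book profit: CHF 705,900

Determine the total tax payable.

CHF 177,680

Shadow minimum tax:
  Base (reported book profit): CHF 705,900
  Less exemption CHF 112,000 → base CHF 593,900
  CHF 593,900 × 15% = CHF 89,085

General income tax:
  CHF 86,000 × 16% = CHF 13,760
  CHF 546,400 × 30% = CHF 163,920
  → CHF 177,680

CHF 177,680 > CHF 89,085, so the general income tax governs.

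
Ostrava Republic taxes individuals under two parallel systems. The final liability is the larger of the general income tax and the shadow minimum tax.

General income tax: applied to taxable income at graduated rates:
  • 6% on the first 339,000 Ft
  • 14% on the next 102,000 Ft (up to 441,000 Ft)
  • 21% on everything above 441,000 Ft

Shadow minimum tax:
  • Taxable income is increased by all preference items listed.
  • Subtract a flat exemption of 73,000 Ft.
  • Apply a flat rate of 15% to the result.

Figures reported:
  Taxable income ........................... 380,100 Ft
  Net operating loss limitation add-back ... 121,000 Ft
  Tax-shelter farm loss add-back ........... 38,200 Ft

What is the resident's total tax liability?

69,945 Ft

Shadow minimum tax:
  Adjusted income: 380,100 Ft + 121,000 Ft + 38,200 Ft = 539,300 Ft
  Less exemption 73,000 Ft → base 466,300 Ft
  466,300 Ft × 15% = 69,945 Ft

General income tax:
  339,000 Ft × 6% = 20,340 Ft
  41,100 Ft × 14% = 5,754 Ft
  → 26,094 Ft

69,945 Ft > 26,094 Ft, so the shadow minimum tax is the binding amount.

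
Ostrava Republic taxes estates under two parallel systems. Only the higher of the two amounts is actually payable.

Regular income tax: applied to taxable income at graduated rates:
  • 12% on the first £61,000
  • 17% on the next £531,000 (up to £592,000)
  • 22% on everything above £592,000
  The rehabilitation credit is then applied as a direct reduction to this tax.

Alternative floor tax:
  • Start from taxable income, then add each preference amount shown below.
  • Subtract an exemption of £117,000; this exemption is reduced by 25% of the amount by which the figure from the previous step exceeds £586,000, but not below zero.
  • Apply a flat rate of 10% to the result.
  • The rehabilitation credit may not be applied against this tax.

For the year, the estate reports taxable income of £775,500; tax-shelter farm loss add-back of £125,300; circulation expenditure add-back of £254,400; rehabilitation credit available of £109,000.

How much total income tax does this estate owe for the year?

£115,520

Regular income tax:
  £61,000 × 12% = £7,320
  £531,000 × 17% = £90,270
  £183,500 × 22% = £40,370
  → £137,960
  Less rehabilitation credit £109,000 → £28,960

Alternative floor tax:
  Adjusted income: £775,500 + £125,300 + £254,400 = £1,155,200
  Exemption: 25% × (£1,155,200 − £586,000) = £142,300 ≥ £117,000, so the exemption is fully phased out
  Base: £1,155,200 − £0 = £1,155,200
  £1,155,200 × 10% = £115,520

£115,520 > £28,960, so the alternative floor tax is the binding amount.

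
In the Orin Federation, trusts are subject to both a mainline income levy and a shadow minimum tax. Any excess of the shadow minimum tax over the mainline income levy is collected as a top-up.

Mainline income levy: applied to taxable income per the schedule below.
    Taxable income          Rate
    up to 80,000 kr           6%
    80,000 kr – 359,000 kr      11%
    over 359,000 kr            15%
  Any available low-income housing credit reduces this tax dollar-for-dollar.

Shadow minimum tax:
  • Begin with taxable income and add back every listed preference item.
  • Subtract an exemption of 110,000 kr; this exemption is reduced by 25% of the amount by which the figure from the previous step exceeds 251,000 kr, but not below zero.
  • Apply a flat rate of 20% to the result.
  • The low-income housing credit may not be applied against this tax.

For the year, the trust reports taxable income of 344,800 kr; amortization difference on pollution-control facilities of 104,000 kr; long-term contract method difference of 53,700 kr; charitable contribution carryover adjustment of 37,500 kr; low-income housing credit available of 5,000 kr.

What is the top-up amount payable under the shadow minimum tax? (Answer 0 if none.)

71,522 kr

Mainline income levy:
  80,000 kr × 6% = 4,800 kr
  264,800 kr × 11% = 29,128 kr
  → 33,928 kr
  Less low-income housing credit 5,000 kr → 28,928 kr

Shadow minimum tax:
  Adjusted income: 344,800 kr + 104,000 kr + 53,700 kr + 37,500 kr = 540,000 kr
  Exemption: 110,000 kr − 25% × (540,000 kr − 251,000 kr) = 110,000 kr − 72,250 kr = 37,750 kr
  Base: 540,000 kr − 37,750 kr = 502,250 kr
  502,250 kr × 20% = 100,450 kr

Excess of shadow minimum tax over mainline income levy: 100,450 kr − 28,928 kr = 71,522 kr.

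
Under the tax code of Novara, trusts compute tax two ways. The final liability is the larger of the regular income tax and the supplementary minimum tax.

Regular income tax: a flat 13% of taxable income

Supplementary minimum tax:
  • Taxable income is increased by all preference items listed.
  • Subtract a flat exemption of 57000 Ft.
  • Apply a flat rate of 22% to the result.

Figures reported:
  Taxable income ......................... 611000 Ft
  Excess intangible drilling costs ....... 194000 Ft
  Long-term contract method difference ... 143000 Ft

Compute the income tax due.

196020 Ft

Supplementary minimum tax:
  Adjusted income: 611000 Ft + 194000 Ft + 143000 Ft = 948000 Ft
  Less exemption 57000 Ft → base 891000 Ft
  891000 Ft × 22% = 196020 Ft

Regular income tax:
  611000 Ft × 13% = 79430 Ft

196020 Ft > 79430 Ft, so the supplementary minimum tax is the binding amount.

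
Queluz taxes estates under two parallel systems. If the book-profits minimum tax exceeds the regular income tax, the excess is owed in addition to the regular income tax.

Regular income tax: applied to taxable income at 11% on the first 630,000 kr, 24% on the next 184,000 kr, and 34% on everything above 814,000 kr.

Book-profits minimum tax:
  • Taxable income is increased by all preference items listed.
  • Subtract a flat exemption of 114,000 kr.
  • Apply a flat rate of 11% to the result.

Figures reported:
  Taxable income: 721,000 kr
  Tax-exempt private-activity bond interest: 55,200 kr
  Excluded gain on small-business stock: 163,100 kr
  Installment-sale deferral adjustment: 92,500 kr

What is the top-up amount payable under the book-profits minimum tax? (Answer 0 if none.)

Regular income tax:
  630,000 kr × 11% = 69,300 kr
  91,000 kr × 24% = 21,840 kr
  → 91,140 kr

Book-profits minimum tax:
  Adjusted income: 721,000 kr + 55,200 kr + 163,100 kr + 92,500 kr = 1,031,800 kr
  Less exemption 114,000 kr → base 917,800 kr
  917,800 kr × 11% = 100,958 kr

Excess of book-profits minimum tax over regular income tax: 100,958 kr − 91,140 kr = 9,818 kr.

9,818 kr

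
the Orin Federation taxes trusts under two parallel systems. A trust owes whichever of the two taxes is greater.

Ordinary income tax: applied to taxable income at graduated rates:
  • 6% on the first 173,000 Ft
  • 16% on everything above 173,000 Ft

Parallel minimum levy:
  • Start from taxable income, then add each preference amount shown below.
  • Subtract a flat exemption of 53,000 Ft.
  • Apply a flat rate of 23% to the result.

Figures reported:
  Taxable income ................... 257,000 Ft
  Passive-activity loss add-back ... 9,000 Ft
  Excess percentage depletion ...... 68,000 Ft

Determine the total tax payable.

64,630 Ft

Parallel minimum levy:
  Adjusted income: 257,000 Ft + 9,000 Ft + 68,000 Ft = 334,000 Ft
  Less exemption 53,000 Ft → base 281,000 Ft
  281,000 Ft × 23% = 64,630 Ft

Ordinary income tax:
  173,000 Ft × 6% = 10,380 Ft
  84,000 Ft × 16% = 13,440 Ft
  → 23,820 Ft

64,630 Ft > 23,820 Ft, so the parallel minimum levy is the binding amount.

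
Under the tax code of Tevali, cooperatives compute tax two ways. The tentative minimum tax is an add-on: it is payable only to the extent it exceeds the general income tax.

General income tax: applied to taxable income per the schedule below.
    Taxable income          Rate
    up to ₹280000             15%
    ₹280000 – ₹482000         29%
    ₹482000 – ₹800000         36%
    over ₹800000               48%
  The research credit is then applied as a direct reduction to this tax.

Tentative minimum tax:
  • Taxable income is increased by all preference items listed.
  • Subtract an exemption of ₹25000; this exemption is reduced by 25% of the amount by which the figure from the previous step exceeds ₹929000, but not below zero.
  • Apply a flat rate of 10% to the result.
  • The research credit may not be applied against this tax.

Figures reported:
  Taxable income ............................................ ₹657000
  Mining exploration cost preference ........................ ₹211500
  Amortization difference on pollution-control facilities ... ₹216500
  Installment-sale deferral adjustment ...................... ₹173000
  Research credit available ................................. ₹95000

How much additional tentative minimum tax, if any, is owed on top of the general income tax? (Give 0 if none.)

₹57220

Tentative minimum tax:
  Adjusted income: ₹657000 + ₹211500 + ₹216500 + ₹173000 = ₹1258000
  Exemption: 25% × (₹1258000 − ₹929000) = ₹82250 ≥ ₹25000, so the exemption is fully phased out
  Base: ₹1258000 − ₹0 = ₹1258000
  ₹1258000 × 10% = ₹125800

General income tax:
  ₹280000 × 15% = ₹42000
  ₹202000 × 29% = ₹58580
  ₹175000 × 36% = ₹63000
  → ₹163580
  Less research credit ₹95000 → ₹68580

Excess of tentative minimum tax over general income tax: ₹125800 − ₹68580 = ₹57220.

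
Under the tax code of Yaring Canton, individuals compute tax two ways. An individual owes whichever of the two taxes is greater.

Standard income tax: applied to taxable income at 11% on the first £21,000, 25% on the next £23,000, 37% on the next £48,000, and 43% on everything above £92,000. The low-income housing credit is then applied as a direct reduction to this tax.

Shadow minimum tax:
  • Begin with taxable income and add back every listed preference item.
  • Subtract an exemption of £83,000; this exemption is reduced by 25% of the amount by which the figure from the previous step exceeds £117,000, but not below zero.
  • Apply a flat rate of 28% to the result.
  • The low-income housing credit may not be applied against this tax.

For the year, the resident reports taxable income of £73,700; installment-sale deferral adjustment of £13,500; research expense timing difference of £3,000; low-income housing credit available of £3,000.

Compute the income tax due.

£16,049

Shadow minimum tax:
  Adjusted income: £73,700 + £13,500 + £3,000 = £90,200
  Exemption: £90,200 ≤ £117,000, so full £83,000 applies
  Base: £90,200 − £83,000 = £7,200
  £7,200 × 28% = £2,016

Standard income tax:
  £21,000 × 11% = £2,310
  £23,000 × 25% = £5,750
  £29,700 × 37% = £10,989
  → £19,049
  Less low-income housing credit £3,000 → £16,049

£16,049 > £2,016, so the standard income tax governs.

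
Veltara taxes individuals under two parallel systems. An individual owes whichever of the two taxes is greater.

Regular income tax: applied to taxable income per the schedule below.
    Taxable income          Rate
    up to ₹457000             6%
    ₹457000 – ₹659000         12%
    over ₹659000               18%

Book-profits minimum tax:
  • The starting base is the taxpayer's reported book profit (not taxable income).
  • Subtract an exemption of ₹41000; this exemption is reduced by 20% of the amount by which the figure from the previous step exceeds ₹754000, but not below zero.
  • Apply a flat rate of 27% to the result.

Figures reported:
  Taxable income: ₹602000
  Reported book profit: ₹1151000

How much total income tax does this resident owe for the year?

Book-profits minimum tax:
  Base (reported book profit): ₹1151000
  Exemption: 20% × (₹1151000 − ₹754000) = ₹79400 ≥ ₹41000, so the exemption is fully phased out
  Base: ₹1151000 − ₹0 = ₹1151000
  ₹1151000 × 27% = ₹310770

Regular income tax:
  ₹457000 × 6% = ₹27420
  ₹145000 × 12% = ₹17400
  → ₹44820

₹310770 > ₹44820, so the book-profits minimum tax is the binding amount.

₹310770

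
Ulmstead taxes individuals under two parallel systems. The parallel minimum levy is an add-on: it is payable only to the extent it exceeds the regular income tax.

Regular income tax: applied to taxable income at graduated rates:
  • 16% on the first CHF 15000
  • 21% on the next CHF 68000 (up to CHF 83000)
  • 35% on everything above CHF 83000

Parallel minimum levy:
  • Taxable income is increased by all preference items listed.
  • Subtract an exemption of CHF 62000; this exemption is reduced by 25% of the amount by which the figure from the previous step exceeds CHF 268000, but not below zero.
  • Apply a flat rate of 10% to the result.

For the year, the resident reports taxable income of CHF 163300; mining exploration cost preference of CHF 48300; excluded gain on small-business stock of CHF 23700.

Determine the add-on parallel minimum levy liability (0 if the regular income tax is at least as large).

CHF 0

Regular income tax:
  CHF 15000 × 16% = CHF 2400
  CHF 68000 × 21% = CHF 14280
  CHF 80300 × 35% = CHF 28105
  → CHF 44785

Parallel minimum levy:
  Adjusted income: CHF 163300 + CHF 48300 + CHF 23700 = CHF 235300
  Exemption: CHF 235300 ≤ CHF 268000, so full CHF 62000 applies
  Base: CHF 235300 − CHF 62000 = CHF 173300
  CHF 173300 × 10% = CHF 17330

CHF 17330 ≤ CHF 44785, so no add-on is due.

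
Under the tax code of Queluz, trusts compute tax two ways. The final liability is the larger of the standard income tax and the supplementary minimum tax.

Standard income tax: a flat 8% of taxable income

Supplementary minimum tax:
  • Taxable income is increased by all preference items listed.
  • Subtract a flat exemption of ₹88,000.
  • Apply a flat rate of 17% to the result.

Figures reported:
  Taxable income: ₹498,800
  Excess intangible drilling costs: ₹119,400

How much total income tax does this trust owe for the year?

₹90,134

Standard income tax:
  ₹498,800 × 8% = ₹39,904

Supplementary minimum tax:
  Adjusted income: ₹498,800 + ₹119,400 = ₹618,200
  Less exemption ₹88,000 → base ₹530,200
  ₹530,200 × 17% = ₹90,134

₹90,134 > ₹39,904, so the supplementary minimum tax is the binding amount.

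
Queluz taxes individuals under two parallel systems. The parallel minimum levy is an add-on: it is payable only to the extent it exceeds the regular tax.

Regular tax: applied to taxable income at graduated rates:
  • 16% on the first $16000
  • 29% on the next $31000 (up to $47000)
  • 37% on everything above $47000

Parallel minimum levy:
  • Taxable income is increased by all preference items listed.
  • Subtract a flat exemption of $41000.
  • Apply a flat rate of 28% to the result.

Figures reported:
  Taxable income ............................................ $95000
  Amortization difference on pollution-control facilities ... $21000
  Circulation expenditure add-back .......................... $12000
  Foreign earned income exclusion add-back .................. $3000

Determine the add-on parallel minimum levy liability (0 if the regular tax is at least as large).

Parallel minimum levy:
  Adjusted income: $95000 + $21000 + $12000 + $3000 = $131000
  Less exemption $41000 → base $90000
  $90000 × 28% = $25200

Regular tax:
  $16000 × 16% = $2560
  $31000 × 29% = $8990
  $48000 × 37% = $17760
  → $29310

$25200 ≤ $29310, so no add-on is due.

$0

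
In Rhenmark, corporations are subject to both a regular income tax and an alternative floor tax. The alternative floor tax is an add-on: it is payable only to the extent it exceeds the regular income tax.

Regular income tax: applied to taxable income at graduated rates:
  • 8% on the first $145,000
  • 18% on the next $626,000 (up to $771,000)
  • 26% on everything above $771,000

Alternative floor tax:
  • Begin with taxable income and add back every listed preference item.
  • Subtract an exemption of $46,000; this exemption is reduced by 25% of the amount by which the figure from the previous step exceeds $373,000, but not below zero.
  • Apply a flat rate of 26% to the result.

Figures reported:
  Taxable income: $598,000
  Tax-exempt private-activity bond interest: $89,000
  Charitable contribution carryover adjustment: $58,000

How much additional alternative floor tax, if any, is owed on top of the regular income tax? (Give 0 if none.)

$100,560

Alternative floor tax:
  Adjusted income: $598,000 + $89,000 + $58,000 = $745,000
  Exemption: 25% × ($745,000 − $373,000) = $93,000 ≥ $46,000, so the exemption is fully phased out
  Base: $745,000 − $0 = $745,000
  $745,000 × 26% = $193,700

Regular income tax:
  $145,000 × 8% = $11,600
  $453,000 × 18% = $81,540
  → $93,140

Excess of alternative floor tax over regular income tax: $193,700 − $93,140 = $100,560.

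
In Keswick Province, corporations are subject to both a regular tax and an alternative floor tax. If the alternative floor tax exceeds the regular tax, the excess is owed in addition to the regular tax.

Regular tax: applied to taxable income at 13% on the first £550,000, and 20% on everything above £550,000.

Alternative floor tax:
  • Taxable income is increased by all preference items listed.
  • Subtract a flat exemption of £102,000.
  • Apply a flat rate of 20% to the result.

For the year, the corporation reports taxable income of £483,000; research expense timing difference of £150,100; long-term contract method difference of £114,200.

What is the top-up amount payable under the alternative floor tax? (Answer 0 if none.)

Regular tax:
  £483,000 × 13% = £62,790

Alternative floor tax:
  Adjusted income: £483,000 + £150,100 + £114,200 = £747,300
  Less exemption £102,000 → base £645,300
  £645,300 × 20% = £129,060

Excess of alternative floor tax over regular tax: £129,060 − £62,790 = £66,270.

£66,270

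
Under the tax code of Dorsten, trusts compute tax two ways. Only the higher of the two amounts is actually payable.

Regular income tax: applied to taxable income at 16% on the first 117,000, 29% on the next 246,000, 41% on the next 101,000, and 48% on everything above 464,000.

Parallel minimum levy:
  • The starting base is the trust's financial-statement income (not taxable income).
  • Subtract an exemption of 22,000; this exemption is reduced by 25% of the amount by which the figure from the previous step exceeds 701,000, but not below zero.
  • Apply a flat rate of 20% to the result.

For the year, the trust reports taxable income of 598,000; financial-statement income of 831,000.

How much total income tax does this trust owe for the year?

195,790

Regular income tax:
  117,000 × 16% = 18,720
  246,000 × 29% = 71,340
  101,000 × 41% = 41,410
  134,000 × 48% = 64,320
  → 195,790

Parallel minimum levy:
  Base (financial-statement income): 831,000
  Exemption: 25% × (831,000 − 701,000) = 32,500 ≥ 22,000, so the exemption is fully phased out
  Base: 831,000 − 0 = 831,000
  831,000 × 20% = 166,200

195,790 > 166,200, so the regular income tax governs.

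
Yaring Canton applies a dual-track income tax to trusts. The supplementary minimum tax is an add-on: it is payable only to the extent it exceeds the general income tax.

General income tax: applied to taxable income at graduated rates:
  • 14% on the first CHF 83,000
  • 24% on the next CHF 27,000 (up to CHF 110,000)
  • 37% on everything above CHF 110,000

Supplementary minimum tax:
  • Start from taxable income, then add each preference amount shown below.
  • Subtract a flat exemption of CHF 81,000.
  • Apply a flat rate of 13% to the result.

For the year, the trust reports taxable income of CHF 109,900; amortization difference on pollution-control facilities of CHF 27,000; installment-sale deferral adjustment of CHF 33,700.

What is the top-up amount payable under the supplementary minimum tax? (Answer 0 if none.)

CHF 0

General income tax:
  CHF 83,000 × 14% = CHF 11,620
  CHF 26,900 × 24% = CHF 6,456
  → CHF 18,076

Supplementary minimum tax:
  Adjusted income: CHF 109,900 + CHF 27,000 + CHF 33,700 = CHF 170,600
  Less exemption CHF 81,000 → base CHF 89,600
  CHF 89,600 × 13% = CHF 11,648

CHF 11,648 ≤ CHF 18,076, so no add-on is due.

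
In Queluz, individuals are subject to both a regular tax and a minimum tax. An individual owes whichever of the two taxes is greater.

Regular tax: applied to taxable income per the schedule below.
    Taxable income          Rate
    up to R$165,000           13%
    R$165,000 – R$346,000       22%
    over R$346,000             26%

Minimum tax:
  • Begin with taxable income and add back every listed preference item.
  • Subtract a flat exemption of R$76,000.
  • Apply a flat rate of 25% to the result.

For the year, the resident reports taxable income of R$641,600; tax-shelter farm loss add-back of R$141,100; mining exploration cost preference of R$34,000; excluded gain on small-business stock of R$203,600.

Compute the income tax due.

R$236,075

Minimum tax:
  Adjusted income: R$641,600 + R$141,100 + R$34,000 + R$203,600 = R$1,020,300
  Less exemption R$76,000 → base R$944,300
  R$944,300 × 25% = R$236,075

Regular tax:
  R$165,000 × 13% = R$21,450
  R$181,000 × 22% = R$39,820
  R$295,600 × 26% = R$76,856
  → R$138,126

R$236,075 > R$138,126, so the minimum tax is the binding amount.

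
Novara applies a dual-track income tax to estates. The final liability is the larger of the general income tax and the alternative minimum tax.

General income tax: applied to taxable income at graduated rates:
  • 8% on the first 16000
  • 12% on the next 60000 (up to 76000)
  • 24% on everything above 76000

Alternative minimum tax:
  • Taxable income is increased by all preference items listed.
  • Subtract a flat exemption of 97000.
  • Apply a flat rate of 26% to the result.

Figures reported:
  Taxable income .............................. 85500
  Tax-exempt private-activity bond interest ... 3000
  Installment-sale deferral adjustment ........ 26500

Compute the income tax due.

General income tax:
  16000 × 8% = 1280
  60000 × 12% = 7200
  9500 × 24% = 2280
  → 10760

Alternative minimum tax:
  Adjusted income: 85500 + 3000 + 26500 = 115000
  Less exemption 97000 → base 18000
  18000 × 26% = 4680

10760 > 4680, so the general income tax governs.

10760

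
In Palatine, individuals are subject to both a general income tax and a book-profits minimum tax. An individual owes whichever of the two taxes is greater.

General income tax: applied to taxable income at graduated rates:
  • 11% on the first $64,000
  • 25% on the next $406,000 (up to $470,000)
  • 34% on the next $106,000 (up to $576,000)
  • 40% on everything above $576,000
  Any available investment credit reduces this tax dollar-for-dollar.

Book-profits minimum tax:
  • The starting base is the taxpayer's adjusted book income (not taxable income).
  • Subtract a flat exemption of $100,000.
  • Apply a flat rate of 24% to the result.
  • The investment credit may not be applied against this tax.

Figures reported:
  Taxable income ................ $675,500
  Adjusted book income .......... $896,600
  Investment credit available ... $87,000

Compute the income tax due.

$191,184

Book-profits minimum tax:
  Base (adjusted book income): $896,600
  Less exemption $100,000 → base $796,600
  $796,600 × 24% = $191,184

General income tax:
  $64,000 × 11% = $7,040
  $406,000 × 25% = $101,500
  $106,000 × 34% = $36,040
  $99,500 × 40% = $39,800
  → $184,380
  Less investment credit $87,000 → $97,380

$191,184 > $97,380, so the book-profits minimum tax is the binding amount.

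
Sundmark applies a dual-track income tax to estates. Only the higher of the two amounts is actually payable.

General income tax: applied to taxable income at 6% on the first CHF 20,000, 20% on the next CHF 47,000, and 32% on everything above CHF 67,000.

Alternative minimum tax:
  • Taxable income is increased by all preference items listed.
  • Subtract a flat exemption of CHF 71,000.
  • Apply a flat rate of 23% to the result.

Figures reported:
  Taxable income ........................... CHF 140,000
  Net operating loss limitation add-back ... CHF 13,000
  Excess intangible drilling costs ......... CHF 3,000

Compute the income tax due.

Alternative minimum tax:
  Adjusted income: CHF 140,000 + CHF 13,000 + CHF 3,000 = CHF 156,000
  Less exemption CHF 71,000 → base CHF 85,000
  CHF 85,000 × 23% = CHF 19,550

General income tax:
  CHF 20,000 × 6% = CHF 1,200
  CHF 47,000 × 20% = CHF 9,400
  CHF 73,000 × 32% = CHF 23,360
  → CHF 33,960

CHF 33,960 > CHF 19,550, so the general income tax governs.

CHF 33,960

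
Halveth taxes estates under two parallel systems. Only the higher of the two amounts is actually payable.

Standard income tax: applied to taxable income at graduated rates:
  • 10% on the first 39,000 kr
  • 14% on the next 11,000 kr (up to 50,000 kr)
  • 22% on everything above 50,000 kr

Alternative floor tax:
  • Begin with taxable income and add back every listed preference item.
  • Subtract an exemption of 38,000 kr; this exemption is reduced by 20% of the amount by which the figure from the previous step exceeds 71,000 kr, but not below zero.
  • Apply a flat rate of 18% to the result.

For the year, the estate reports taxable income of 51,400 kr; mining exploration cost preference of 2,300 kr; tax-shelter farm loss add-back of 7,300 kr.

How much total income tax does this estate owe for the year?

5,748 kr

Standard income tax:
  39,000 kr × 10% = 3,900 kr
  11,000 kr × 14% = 1,540 kr
  1,400 kr × 22% = 308 kr
  → 5,748 kr

Alternative floor tax:
  Adjusted income: 51,400 kr + 2,300 kr + 7,300 kr = 61,000 kr
  Exemption: 61,000 kr ≤ 71,000 kr, so full 38,000 kr applies
  Base: 61,000 kr − 38,000 kr = 23,000 kr
  23,000 kr × 18% = 4,140 kr

5,748 kr > 4,140 kr, so the standard income tax governs.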